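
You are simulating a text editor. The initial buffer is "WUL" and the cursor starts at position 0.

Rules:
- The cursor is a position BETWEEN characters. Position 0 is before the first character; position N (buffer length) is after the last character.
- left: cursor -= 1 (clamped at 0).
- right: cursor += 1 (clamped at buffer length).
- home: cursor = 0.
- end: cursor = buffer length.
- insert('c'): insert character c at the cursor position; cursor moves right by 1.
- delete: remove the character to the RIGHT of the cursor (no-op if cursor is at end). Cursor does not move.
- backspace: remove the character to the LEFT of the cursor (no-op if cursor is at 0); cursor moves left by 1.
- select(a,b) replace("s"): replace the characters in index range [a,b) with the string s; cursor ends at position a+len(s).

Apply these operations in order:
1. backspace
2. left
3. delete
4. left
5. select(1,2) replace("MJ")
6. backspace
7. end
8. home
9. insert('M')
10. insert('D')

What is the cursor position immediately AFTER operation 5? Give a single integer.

After op 1 (backspace): buf='WUL' cursor=0
After op 2 (left): buf='WUL' cursor=0
After op 3 (delete): buf='UL' cursor=0
After op 4 (left): buf='UL' cursor=0
After op 5 (select(1,2) replace("MJ")): buf='UMJ' cursor=3

Answer: 3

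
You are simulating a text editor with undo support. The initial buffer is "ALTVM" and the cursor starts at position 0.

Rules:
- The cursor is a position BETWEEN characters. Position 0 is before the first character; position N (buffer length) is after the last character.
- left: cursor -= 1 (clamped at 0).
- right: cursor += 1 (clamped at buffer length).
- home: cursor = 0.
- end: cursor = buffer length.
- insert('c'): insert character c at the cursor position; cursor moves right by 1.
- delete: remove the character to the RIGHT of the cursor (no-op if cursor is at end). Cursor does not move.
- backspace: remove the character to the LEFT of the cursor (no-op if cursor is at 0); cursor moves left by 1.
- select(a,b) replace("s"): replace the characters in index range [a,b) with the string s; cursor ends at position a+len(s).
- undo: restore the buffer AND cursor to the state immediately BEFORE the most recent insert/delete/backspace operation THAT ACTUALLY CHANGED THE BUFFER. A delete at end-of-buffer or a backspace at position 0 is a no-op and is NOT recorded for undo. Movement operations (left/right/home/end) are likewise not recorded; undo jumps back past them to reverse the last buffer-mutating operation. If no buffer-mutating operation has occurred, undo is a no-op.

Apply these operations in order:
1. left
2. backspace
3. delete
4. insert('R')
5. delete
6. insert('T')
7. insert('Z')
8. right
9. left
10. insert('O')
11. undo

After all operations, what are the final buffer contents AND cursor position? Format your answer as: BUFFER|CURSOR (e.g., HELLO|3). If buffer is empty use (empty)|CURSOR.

Answer: RTZTVM|3

Derivation:
After op 1 (left): buf='ALTVM' cursor=0
After op 2 (backspace): buf='ALTVM' cursor=0
After op 3 (delete): buf='LTVM' cursor=0
After op 4 (insert('R')): buf='RLTVM' cursor=1
After op 5 (delete): buf='RTVM' cursor=1
After op 6 (insert('T')): buf='RTTVM' cursor=2
After op 7 (insert('Z')): buf='RTZTVM' cursor=3
After op 8 (right): buf='RTZTVM' cursor=4
After op 9 (left): buf='RTZTVM' cursor=3
After op 10 (insert('O')): buf='RTZOTVM' cursor=4
After op 11 (undo): buf='RTZTVM' cursor=3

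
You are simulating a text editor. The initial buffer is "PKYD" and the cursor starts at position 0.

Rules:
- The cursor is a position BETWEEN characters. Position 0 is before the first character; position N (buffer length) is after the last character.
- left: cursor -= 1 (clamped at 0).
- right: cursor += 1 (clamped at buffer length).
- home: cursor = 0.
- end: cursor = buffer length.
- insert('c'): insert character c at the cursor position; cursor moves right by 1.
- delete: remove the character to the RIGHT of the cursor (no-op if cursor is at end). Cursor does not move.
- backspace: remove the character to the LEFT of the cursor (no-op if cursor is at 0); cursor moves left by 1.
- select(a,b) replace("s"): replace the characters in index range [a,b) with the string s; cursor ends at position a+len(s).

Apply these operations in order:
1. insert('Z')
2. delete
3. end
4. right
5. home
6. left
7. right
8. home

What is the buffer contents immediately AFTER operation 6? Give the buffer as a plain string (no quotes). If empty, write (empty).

Answer: ZKYD

Derivation:
After op 1 (insert('Z')): buf='ZPKYD' cursor=1
After op 2 (delete): buf='ZKYD' cursor=1
After op 3 (end): buf='ZKYD' cursor=4
After op 4 (right): buf='ZKYD' cursor=4
After op 5 (home): buf='ZKYD' cursor=0
After op 6 (left): buf='ZKYD' cursor=0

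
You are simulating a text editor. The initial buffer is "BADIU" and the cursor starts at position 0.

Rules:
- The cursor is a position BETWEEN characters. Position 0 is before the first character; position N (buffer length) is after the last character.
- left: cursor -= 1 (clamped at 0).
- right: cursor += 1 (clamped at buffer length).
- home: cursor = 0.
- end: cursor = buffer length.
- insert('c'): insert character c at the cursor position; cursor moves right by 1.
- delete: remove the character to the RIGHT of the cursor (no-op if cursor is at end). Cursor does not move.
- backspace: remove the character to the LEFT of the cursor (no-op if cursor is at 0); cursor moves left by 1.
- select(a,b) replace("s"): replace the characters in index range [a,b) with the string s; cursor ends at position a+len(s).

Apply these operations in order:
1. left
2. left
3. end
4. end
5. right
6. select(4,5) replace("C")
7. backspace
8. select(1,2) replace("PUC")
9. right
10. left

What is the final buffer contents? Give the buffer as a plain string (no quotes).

Answer: BPUCDI

Derivation:
After op 1 (left): buf='BADIU' cursor=0
After op 2 (left): buf='BADIU' cursor=0
After op 3 (end): buf='BADIU' cursor=5
After op 4 (end): buf='BADIU' cursor=5
After op 5 (right): buf='BADIU' cursor=5
After op 6 (select(4,5) replace("C")): buf='BADIC' cursor=5
After op 7 (backspace): buf='BADI' cursor=4
After op 8 (select(1,2) replace("PUC")): buf='BPUCDI' cursor=4
After op 9 (right): buf='BPUCDI' cursor=5
After op 10 (left): buf='BPUCDI' cursor=4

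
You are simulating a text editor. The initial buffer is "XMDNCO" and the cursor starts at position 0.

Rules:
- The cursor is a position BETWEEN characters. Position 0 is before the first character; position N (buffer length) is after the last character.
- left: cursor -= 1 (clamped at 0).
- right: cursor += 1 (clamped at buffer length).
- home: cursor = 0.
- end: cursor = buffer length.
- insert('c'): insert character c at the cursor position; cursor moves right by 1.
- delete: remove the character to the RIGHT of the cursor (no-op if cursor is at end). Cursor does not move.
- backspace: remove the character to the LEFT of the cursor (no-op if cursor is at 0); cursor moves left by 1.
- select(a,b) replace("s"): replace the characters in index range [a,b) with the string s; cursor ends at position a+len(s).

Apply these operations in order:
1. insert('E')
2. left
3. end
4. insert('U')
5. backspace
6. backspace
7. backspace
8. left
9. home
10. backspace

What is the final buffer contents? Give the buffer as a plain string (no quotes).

Answer: EXMDN

Derivation:
After op 1 (insert('E')): buf='EXMDNCO' cursor=1
After op 2 (left): buf='EXMDNCO' cursor=0
After op 3 (end): buf='EXMDNCO' cursor=7
After op 4 (insert('U')): buf='EXMDNCOU' cursor=8
After op 5 (backspace): buf='EXMDNCO' cursor=7
After op 6 (backspace): buf='EXMDNC' cursor=6
After op 7 (backspace): buf='EXMDN' cursor=5
After op 8 (left): buf='EXMDN' cursor=4
After op 9 (home): buf='EXMDN' cursor=0
After op 10 (backspace): buf='EXMDN' cursor=0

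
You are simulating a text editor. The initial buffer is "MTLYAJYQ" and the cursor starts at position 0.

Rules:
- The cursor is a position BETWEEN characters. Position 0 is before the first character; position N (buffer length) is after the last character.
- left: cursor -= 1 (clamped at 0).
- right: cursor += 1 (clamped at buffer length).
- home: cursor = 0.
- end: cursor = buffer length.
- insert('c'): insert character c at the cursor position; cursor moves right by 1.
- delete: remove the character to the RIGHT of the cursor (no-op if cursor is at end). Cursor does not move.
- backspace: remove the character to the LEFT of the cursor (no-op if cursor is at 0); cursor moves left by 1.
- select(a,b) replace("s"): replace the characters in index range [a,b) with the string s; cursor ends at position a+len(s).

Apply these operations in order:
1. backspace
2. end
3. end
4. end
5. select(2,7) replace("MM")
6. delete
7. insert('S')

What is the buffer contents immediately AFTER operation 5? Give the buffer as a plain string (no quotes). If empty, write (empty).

After op 1 (backspace): buf='MTLYAJYQ' cursor=0
After op 2 (end): buf='MTLYAJYQ' cursor=8
After op 3 (end): buf='MTLYAJYQ' cursor=8
After op 4 (end): buf='MTLYAJYQ' cursor=8
After op 5 (select(2,7) replace("MM")): buf='MTMMQ' cursor=4

Answer: MTMMQ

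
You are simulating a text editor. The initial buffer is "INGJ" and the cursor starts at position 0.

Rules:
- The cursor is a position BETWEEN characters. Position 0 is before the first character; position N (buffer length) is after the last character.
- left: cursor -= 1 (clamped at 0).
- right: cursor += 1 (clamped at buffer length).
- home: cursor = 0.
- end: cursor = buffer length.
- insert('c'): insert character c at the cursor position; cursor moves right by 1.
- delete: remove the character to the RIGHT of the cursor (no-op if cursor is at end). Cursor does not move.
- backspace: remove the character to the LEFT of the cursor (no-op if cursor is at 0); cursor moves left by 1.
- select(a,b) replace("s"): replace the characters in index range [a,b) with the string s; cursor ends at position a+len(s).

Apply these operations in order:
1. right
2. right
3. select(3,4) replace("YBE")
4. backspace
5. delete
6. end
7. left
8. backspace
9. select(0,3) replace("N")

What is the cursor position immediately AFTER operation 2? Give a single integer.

Answer: 2

Derivation:
After op 1 (right): buf='INGJ' cursor=1
After op 2 (right): buf='INGJ' cursor=2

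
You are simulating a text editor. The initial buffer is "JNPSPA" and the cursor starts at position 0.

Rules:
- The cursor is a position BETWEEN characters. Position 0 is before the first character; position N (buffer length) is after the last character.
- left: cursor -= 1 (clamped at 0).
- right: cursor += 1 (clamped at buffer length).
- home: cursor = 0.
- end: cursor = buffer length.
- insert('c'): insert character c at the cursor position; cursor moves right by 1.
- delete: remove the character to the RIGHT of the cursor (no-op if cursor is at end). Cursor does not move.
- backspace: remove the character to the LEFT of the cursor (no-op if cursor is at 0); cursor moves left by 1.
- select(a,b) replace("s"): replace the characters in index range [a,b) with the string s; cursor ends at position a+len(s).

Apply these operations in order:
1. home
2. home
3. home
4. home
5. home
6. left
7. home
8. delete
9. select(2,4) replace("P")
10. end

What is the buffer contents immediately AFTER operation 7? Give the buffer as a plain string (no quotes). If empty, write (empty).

After op 1 (home): buf='JNPSPA' cursor=0
After op 2 (home): buf='JNPSPA' cursor=0
After op 3 (home): buf='JNPSPA' cursor=0
After op 4 (home): buf='JNPSPA' cursor=0
After op 5 (home): buf='JNPSPA' cursor=0
After op 6 (left): buf='JNPSPA' cursor=0
After op 7 (home): buf='JNPSPA' cursor=0

Answer: JNPSPA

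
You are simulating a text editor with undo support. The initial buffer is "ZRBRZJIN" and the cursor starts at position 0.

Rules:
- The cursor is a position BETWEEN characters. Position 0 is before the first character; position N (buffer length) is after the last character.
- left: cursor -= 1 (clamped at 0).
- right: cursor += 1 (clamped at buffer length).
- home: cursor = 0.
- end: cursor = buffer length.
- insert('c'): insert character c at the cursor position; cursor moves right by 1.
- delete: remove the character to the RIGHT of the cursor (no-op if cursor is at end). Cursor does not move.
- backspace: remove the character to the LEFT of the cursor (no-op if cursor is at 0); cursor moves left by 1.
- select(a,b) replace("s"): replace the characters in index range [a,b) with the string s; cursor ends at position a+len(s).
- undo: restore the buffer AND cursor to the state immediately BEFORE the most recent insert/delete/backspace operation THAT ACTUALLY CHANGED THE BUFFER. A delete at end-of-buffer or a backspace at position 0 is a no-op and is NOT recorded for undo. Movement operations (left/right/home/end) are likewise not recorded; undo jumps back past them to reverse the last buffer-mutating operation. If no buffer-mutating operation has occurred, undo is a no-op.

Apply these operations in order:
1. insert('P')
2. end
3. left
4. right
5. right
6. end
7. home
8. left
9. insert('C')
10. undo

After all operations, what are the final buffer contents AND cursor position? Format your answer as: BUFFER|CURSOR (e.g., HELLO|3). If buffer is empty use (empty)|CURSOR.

Answer: PZRBRZJIN|0

Derivation:
After op 1 (insert('P')): buf='PZRBRZJIN' cursor=1
After op 2 (end): buf='PZRBRZJIN' cursor=9
After op 3 (left): buf='PZRBRZJIN' cursor=8
After op 4 (right): buf='PZRBRZJIN' cursor=9
After op 5 (right): buf='PZRBRZJIN' cursor=9
After op 6 (end): buf='PZRBRZJIN' cursor=9
After op 7 (home): buf='PZRBRZJIN' cursor=0
After op 8 (left): buf='PZRBRZJIN' cursor=0
After op 9 (insert('C')): buf='CPZRBRZJIN' cursor=1
After op 10 (undo): buf='PZRBRZJIN' cursor=0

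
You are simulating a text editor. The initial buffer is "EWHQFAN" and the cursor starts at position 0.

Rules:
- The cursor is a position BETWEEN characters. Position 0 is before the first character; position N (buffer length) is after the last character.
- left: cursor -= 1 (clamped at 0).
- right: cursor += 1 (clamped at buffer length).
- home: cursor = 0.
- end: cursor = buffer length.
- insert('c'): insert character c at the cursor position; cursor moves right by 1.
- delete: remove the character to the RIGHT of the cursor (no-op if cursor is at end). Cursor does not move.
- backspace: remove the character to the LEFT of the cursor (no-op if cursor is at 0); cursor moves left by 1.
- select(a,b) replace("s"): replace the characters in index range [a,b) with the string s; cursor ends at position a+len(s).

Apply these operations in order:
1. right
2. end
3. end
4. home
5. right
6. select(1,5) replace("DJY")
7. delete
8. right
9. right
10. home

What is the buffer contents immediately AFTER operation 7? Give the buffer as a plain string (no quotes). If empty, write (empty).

Answer: EDJYN

Derivation:
After op 1 (right): buf='EWHQFAN' cursor=1
After op 2 (end): buf='EWHQFAN' cursor=7
After op 3 (end): buf='EWHQFAN' cursor=7
After op 4 (home): buf='EWHQFAN' cursor=0
After op 5 (right): buf='EWHQFAN' cursor=1
After op 6 (select(1,5) replace("DJY")): buf='EDJYAN' cursor=4
After op 7 (delete): buf='EDJYN' cursor=4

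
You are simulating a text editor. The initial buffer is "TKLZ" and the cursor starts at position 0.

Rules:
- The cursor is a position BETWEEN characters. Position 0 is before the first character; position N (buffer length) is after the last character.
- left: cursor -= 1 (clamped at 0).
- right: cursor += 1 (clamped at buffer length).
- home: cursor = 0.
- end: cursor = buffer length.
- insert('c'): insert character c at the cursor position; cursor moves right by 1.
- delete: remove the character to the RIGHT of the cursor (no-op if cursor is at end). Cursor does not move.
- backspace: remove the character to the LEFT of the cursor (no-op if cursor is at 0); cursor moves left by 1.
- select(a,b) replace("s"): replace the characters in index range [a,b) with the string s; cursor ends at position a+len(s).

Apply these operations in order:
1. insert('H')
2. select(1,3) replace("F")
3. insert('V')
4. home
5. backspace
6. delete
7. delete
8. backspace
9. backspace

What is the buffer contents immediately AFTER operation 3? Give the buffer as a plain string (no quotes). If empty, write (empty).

After op 1 (insert('H')): buf='HTKLZ' cursor=1
After op 2 (select(1,3) replace("F")): buf='HFLZ' cursor=2
After op 3 (insert('V')): buf='HFVLZ' cursor=3

Answer: HFVLZ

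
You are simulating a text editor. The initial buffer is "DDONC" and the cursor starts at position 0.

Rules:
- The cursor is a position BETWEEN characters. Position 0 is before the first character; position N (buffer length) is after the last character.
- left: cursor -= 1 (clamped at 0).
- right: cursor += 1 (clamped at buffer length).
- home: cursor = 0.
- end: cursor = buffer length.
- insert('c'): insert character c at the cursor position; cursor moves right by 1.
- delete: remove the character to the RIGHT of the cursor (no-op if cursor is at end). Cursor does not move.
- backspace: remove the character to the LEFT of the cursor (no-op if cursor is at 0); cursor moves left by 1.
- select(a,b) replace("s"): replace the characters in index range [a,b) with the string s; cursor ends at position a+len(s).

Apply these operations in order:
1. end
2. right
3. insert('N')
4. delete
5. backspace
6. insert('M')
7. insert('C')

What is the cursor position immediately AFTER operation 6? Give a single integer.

Answer: 6

Derivation:
After op 1 (end): buf='DDONC' cursor=5
After op 2 (right): buf='DDONC' cursor=5
After op 3 (insert('N')): buf='DDONCN' cursor=6
After op 4 (delete): buf='DDONCN' cursor=6
After op 5 (backspace): buf='DDONC' cursor=5
After op 6 (insert('M')): buf='DDONCM' cursor=6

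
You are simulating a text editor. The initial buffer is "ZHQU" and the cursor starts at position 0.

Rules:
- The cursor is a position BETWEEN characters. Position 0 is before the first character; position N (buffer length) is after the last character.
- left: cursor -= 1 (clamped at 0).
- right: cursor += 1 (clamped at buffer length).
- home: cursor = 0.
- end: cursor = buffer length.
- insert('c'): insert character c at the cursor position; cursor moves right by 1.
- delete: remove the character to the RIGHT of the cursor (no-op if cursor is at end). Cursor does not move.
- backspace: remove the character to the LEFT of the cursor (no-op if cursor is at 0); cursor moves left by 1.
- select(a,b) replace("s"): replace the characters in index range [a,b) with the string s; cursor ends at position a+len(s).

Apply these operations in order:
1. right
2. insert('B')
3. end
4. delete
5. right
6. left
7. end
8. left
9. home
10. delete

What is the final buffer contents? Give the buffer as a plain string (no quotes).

After op 1 (right): buf='ZHQU' cursor=1
After op 2 (insert('B')): buf='ZBHQU' cursor=2
After op 3 (end): buf='ZBHQU' cursor=5
After op 4 (delete): buf='ZBHQU' cursor=5
After op 5 (right): buf='ZBHQU' cursor=5
After op 6 (left): buf='ZBHQU' cursor=4
After op 7 (end): buf='ZBHQU' cursor=5
After op 8 (left): buf='ZBHQU' cursor=4
After op 9 (home): buf='ZBHQU' cursor=0
After op 10 (delete): buf='BHQU' cursor=0

Answer: BHQU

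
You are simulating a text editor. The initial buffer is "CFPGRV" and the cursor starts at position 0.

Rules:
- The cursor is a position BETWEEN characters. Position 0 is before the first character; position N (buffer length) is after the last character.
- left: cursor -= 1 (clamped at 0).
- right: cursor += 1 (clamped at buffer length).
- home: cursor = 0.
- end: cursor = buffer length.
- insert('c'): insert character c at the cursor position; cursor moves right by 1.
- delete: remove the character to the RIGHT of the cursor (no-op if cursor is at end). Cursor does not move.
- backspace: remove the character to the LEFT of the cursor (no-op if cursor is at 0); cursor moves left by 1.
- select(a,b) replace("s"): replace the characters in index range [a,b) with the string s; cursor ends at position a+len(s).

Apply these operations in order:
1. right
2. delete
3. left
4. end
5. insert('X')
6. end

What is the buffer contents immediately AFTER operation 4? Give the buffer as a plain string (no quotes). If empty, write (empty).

Answer: CPGRV

Derivation:
After op 1 (right): buf='CFPGRV' cursor=1
After op 2 (delete): buf='CPGRV' cursor=1
After op 3 (left): buf='CPGRV' cursor=0
After op 4 (end): buf='CPGRV' cursor=5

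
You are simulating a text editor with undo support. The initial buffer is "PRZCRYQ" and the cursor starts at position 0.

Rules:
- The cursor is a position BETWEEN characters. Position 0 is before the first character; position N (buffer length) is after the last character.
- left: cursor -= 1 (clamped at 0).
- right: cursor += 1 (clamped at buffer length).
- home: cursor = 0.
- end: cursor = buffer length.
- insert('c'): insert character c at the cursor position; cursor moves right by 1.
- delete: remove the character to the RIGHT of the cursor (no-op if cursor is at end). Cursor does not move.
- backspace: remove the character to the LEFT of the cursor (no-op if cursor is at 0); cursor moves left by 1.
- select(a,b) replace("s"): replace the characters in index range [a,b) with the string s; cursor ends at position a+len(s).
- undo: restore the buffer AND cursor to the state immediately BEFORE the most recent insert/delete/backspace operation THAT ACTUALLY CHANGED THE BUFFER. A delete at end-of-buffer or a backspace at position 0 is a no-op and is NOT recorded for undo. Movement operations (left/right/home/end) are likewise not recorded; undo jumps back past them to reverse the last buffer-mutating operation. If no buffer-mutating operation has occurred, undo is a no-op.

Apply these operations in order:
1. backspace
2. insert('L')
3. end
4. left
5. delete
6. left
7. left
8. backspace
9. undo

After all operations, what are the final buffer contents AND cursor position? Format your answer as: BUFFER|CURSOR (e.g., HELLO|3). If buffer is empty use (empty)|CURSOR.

After op 1 (backspace): buf='PRZCRYQ' cursor=0
After op 2 (insert('L')): buf='LPRZCRYQ' cursor=1
After op 3 (end): buf='LPRZCRYQ' cursor=8
After op 4 (left): buf='LPRZCRYQ' cursor=7
After op 5 (delete): buf='LPRZCRY' cursor=7
After op 6 (left): buf='LPRZCRY' cursor=6
After op 7 (left): buf='LPRZCRY' cursor=5
After op 8 (backspace): buf='LPRZRY' cursor=4
After op 9 (undo): buf='LPRZCRY' cursor=5

Answer: LPRZCRY|5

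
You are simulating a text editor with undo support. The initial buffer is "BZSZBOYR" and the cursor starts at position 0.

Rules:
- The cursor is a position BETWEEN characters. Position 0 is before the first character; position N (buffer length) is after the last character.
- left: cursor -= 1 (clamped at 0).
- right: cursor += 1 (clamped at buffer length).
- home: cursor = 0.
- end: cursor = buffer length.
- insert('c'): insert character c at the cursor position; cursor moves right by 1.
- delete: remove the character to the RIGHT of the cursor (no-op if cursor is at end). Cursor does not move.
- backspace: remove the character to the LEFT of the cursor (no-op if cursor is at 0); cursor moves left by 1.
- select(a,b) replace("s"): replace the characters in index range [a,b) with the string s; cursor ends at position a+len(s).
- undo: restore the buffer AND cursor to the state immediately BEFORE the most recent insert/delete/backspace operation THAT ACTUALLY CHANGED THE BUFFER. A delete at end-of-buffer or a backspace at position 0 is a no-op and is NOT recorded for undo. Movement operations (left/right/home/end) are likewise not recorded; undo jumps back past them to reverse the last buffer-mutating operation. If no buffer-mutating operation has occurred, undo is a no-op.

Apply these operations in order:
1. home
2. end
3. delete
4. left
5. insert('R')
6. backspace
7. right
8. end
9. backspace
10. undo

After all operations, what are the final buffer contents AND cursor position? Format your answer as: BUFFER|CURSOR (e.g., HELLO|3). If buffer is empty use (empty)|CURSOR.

Answer: BZSZBOYR|8

Derivation:
After op 1 (home): buf='BZSZBOYR' cursor=0
After op 2 (end): buf='BZSZBOYR' cursor=8
After op 3 (delete): buf='BZSZBOYR' cursor=8
After op 4 (left): buf='BZSZBOYR' cursor=7
After op 5 (insert('R')): buf='BZSZBOYRR' cursor=8
After op 6 (backspace): buf='BZSZBOYR' cursor=7
After op 7 (right): buf='BZSZBOYR' cursor=8
After op 8 (end): buf='BZSZBOYR' cursor=8
After op 9 (backspace): buf='BZSZBOY' cursor=7
After op 10 (undo): buf='BZSZBOYR' cursor=8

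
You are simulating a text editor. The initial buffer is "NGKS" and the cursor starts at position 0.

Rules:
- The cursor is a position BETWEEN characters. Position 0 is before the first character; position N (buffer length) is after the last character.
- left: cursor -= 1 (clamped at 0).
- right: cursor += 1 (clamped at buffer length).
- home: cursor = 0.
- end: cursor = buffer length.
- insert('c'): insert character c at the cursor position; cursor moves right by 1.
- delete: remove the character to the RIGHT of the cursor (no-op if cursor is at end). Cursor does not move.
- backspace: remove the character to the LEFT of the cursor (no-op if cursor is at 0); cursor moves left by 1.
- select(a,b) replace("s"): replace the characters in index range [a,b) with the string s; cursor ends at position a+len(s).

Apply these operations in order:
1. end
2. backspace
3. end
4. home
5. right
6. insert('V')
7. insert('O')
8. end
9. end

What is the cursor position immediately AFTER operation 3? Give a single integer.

Answer: 3

Derivation:
After op 1 (end): buf='NGKS' cursor=4
After op 2 (backspace): buf='NGK' cursor=3
After op 3 (end): buf='NGK' cursor=3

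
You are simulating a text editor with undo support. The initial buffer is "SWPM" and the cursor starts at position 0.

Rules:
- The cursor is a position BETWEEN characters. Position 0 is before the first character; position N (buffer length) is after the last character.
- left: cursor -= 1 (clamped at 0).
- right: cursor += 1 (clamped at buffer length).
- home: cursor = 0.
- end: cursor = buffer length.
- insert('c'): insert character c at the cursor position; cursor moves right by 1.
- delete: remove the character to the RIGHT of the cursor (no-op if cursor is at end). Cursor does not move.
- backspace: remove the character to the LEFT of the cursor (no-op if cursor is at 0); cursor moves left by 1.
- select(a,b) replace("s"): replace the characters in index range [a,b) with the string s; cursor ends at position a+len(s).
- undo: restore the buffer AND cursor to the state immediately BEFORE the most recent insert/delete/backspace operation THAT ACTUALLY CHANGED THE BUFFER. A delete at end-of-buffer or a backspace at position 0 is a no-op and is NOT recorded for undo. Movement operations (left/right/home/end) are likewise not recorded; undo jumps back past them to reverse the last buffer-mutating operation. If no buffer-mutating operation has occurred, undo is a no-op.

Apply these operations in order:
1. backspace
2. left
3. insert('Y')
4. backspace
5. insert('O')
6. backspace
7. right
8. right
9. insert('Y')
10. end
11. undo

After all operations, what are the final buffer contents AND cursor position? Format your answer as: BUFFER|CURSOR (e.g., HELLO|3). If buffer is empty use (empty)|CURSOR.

After op 1 (backspace): buf='SWPM' cursor=0
After op 2 (left): buf='SWPM' cursor=0
After op 3 (insert('Y')): buf='YSWPM' cursor=1
After op 4 (backspace): buf='SWPM' cursor=0
After op 5 (insert('O')): buf='OSWPM' cursor=1
After op 6 (backspace): buf='SWPM' cursor=0
After op 7 (right): buf='SWPM' cursor=1
After op 8 (right): buf='SWPM' cursor=2
After op 9 (insert('Y')): buf='SWYPM' cursor=3
After op 10 (end): buf='SWYPM' cursor=5
After op 11 (undo): buf='SWPM' cursor=2

Answer: SWPM|2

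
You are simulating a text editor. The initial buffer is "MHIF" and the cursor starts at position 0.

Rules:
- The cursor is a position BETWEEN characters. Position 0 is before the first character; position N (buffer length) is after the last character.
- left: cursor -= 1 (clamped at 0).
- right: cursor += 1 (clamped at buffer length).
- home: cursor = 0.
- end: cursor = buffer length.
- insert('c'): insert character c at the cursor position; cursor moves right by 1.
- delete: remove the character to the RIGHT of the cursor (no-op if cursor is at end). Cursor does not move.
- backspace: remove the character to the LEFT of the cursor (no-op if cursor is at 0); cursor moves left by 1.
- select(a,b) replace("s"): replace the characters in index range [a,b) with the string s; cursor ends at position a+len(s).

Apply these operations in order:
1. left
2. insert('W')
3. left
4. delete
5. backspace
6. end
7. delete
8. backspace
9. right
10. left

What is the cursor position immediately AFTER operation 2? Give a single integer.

After op 1 (left): buf='MHIF' cursor=0
After op 2 (insert('W')): buf='WMHIF' cursor=1

Answer: 1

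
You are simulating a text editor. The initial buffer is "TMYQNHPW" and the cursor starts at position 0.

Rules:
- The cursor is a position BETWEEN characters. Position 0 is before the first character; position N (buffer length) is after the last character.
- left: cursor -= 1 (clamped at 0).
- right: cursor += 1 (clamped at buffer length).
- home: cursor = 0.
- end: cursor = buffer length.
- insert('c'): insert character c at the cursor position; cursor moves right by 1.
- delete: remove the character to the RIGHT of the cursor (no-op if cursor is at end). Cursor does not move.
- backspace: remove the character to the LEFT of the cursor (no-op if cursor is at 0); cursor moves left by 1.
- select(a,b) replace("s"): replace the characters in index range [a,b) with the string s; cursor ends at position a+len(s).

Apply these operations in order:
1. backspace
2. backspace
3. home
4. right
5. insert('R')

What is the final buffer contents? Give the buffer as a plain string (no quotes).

Answer: TRMYQNHPW

Derivation:
After op 1 (backspace): buf='TMYQNHPW' cursor=0
After op 2 (backspace): buf='TMYQNHPW' cursor=0
After op 3 (home): buf='TMYQNHPW' cursor=0
After op 4 (right): buf='TMYQNHPW' cursor=1
After op 5 (insert('R')): buf='TRMYQNHPW' cursor=2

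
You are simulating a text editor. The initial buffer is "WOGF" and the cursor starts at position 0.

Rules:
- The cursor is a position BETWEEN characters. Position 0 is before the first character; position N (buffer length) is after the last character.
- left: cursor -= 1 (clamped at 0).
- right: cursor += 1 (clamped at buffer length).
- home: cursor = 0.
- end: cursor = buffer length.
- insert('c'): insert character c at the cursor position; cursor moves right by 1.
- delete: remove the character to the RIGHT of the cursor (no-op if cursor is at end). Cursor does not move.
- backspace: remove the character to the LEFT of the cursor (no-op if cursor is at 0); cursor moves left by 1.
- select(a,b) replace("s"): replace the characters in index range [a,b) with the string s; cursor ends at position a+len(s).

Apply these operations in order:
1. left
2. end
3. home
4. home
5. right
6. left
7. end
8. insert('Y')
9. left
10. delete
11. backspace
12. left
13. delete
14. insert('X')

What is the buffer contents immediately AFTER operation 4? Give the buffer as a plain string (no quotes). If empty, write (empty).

After op 1 (left): buf='WOGF' cursor=0
After op 2 (end): buf='WOGF' cursor=4
After op 3 (home): buf='WOGF' cursor=0
After op 4 (home): buf='WOGF' cursor=0

Answer: WOGF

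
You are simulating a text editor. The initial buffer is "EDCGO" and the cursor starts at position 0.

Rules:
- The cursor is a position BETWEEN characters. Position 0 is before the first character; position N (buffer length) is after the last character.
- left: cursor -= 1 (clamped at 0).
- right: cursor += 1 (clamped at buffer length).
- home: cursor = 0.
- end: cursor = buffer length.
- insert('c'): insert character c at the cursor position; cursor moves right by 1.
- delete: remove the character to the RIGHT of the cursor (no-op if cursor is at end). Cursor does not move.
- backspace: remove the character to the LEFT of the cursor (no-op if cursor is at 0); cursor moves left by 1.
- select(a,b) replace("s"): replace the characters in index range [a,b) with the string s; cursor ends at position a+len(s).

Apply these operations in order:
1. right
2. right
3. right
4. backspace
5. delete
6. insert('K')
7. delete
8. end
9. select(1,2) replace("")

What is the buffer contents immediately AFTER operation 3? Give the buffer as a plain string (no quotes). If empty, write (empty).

After op 1 (right): buf='EDCGO' cursor=1
After op 2 (right): buf='EDCGO' cursor=2
After op 3 (right): buf='EDCGO' cursor=3

Answer: EDCGO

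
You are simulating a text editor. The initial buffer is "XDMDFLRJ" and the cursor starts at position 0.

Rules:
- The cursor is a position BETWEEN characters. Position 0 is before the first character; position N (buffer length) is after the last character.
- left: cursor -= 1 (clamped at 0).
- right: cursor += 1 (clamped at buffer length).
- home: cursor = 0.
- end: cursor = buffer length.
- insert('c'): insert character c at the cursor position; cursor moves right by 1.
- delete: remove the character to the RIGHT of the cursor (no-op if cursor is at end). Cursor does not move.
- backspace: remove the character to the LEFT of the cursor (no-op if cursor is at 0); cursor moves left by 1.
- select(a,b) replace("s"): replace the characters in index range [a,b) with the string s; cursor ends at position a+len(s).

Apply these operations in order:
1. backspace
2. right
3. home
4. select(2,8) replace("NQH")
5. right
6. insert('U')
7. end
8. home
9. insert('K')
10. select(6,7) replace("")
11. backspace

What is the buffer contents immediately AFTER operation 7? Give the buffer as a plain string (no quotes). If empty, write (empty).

After op 1 (backspace): buf='XDMDFLRJ' cursor=0
After op 2 (right): buf='XDMDFLRJ' cursor=1
After op 3 (home): buf='XDMDFLRJ' cursor=0
After op 4 (select(2,8) replace("NQH")): buf='XDNQH' cursor=5
After op 5 (right): buf='XDNQH' cursor=5
After op 6 (insert('U')): buf='XDNQHU' cursor=6
After op 7 (end): buf='XDNQHU' cursor=6

Answer: XDNQHU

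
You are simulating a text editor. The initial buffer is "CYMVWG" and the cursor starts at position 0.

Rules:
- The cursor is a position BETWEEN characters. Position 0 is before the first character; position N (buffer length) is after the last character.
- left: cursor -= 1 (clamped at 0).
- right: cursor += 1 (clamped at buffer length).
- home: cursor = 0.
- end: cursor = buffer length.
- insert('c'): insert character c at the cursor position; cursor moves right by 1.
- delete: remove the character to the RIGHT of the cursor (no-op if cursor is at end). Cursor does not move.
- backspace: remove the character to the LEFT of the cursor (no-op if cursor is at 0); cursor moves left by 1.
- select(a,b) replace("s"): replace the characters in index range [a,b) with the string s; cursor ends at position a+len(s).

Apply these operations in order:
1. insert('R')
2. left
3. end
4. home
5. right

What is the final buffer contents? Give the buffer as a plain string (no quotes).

Answer: RCYMVWG

Derivation:
After op 1 (insert('R')): buf='RCYMVWG' cursor=1
After op 2 (left): buf='RCYMVWG' cursor=0
After op 3 (end): buf='RCYMVWG' cursor=7
After op 4 (home): buf='RCYMVWG' cursor=0
After op 5 (right): buf='RCYMVWG' cursor=1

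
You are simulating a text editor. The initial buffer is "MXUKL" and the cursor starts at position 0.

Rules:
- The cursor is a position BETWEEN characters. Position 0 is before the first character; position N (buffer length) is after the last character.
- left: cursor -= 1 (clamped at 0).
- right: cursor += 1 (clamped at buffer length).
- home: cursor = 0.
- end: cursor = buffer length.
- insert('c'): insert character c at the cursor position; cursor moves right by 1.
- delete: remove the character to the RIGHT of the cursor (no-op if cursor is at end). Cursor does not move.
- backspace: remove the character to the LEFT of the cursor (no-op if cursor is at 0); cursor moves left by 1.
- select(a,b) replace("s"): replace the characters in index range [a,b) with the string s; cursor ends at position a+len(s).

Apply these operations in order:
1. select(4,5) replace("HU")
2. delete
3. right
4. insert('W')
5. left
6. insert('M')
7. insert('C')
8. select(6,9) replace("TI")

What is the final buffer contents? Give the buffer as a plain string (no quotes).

Answer: MXUKHUTI

Derivation:
After op 1 (select(4,5) replace("HU")): buf='MXUKHU' cursor=6
After op 2 (delete): buf='MXUKHU' cursor=6
After op 3 (right): buf='MXUKHU' cursor=6
After op 4 (insert('W')): buf='MXUKHUW' cursor=7
After op 5 (left): buf='MXUKHUW' cursor=6
After op 6 (insert('M')): buf='MXUKHUMW' cursor=7
After op 7 (insert('C')): buf='MXUKHUMCW' cursor=8
After op 8 (select(6,9) replace("TI")): buf='MXUKHUTI' cursor=8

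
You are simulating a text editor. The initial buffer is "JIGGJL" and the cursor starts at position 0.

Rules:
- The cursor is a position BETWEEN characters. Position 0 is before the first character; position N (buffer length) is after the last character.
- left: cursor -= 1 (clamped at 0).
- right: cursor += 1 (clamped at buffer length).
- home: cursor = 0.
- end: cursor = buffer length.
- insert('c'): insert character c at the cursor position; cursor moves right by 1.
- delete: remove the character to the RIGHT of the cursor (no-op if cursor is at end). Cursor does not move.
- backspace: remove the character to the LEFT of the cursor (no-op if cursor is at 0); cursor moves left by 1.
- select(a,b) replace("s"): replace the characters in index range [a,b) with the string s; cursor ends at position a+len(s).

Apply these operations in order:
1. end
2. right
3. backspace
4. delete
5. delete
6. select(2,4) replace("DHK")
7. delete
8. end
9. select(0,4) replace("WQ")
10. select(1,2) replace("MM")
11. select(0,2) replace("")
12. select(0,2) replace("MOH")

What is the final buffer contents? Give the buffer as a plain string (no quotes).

Answer: MOH

Derivation:
After op 1 (end): buf='JIGGJL' cursor=6
After op 2 (right): buf='JIGGJL' cursor=6
After op 3 (backspace): buf='JIGGJ' cursor=5
After op 4 (delete): buf='JIGGJ' cursor=5
After op 5 (delete): buf='JIGGJ' cursor=5
After op 6 (select(2,4) replace("DHK")): buf='JIDHKJ' cursor=5
After op 7 (delete): buf='JIDHK' cursor=5
After op 8 (end): buf='JIDHK' cursor=5
After op 9 (select(0,4) replace("WQ")): buf='WQK' cursor=2
After op 10 (select(1,2) replace("MM")): buf='WMMK' cursor=3
After op 11 (select(0,2) replace("")): buf='MK' cursor=0
After op 12 (select(0,2) replace("MOH")): buf='MOH' cursor=3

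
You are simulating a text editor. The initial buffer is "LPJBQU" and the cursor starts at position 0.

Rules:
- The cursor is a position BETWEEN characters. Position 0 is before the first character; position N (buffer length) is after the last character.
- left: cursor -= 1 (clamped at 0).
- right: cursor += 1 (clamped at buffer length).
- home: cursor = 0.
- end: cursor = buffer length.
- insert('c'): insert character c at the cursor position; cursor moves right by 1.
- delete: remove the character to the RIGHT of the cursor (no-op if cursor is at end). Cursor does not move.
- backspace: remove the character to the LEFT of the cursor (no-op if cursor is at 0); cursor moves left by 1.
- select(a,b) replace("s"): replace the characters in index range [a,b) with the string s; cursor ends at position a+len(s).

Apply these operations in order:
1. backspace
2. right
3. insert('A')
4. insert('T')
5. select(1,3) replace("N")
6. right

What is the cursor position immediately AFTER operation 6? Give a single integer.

After op 1 (backspace): buf='LPJBQU' cursor=0
After op 2 (right): buf='LPJBQU' cursor=1
After op 3 (insert('A')): buf='LAPJBQU' cursor=2
After op 4 (insert('T')): buf='LATPJBQU' cursor=3
After op 5 (select(1,3) replace("N")): buf='LNPJBQU' cursor=2
After op 6 (right): buf='LNPJBQU' cursor=3

Answer: 3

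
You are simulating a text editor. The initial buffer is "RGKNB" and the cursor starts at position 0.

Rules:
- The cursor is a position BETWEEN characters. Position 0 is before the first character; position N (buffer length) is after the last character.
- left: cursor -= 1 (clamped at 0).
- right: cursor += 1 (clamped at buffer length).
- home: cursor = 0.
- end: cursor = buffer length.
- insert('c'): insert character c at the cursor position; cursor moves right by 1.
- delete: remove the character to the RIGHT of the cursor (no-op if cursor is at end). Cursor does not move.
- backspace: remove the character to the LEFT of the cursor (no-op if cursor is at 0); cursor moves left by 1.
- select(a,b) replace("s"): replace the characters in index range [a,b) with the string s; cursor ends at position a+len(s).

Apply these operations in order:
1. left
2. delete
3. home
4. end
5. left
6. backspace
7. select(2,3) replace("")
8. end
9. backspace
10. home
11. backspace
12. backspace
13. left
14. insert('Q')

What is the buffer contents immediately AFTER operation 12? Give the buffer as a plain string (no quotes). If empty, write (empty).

Answer: G

Derivation:
After op 1 (left): buf='RGKNB' cursor=0
After op 2 (delete): buf='GKNB' cursor=0
After op 3 (home): buf='GKNB' cursor=0
After op 4 (end): buf='GKNB' cursor=4
After op 5 (left): buf='GKNB' cursor=3
After op 6 (backspace): buf='GKB' cursor=2
After op 7 (select(2,3) replace("")): buf='GK' cursor=2
After op 8 (end): buf='GK' cursor=2
After op 9 (backspace): buf='G' cursor=1
After op 10 (home): buf='G' cursor=0
After op 11 (backspace): buf='G' cursor=0
After op 12 (backspace): buf='G' cursor=0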